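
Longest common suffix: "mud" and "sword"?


Word 1: "mud"
Word 2: "sword"
Comparing from end:
  Pos -1: 'd' == 'd'
  Pos -2: 'u' != 'r' (stop)
LCS = "d" (length 1)


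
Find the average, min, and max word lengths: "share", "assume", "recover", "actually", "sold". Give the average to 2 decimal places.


Lengths: "share"=5, "assume"=6, "recover"=7, "actually"=8, "sold"=4
Sum = 30, Count = 5
Average = 30/5 = 6.00
= avg=6.00, min=4, max=8


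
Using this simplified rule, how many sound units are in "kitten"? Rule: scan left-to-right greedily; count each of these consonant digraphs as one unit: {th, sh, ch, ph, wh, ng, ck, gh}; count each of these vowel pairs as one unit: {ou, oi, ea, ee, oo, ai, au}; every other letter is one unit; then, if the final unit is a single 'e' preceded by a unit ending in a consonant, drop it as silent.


Word: "kitten" (6 letters)
Left-to-right scan:
  (1) 'k' (letter)
  (2) 'i' (letter)
  (3) 't' (letter)
  (4) 't' (letter)
  (5) 'e' (letter)
  (6) 'n' (letter)
Units from scan: 6
Sound units = 6 units


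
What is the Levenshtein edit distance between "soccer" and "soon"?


Word 1: "soccer" (length 6)
Word 2: "soon" (length 4)
One optimal edit sequence (insert/delete/substitute each cost 1):
  1. keep 's'
  2. keep 'o'
  3. delete 'c'  (+1)
  4. delete 'c'  (+1)
  5. substitute 'e' -> 'o'  (+1)
  6. substitute 'r' -> 'n'  (+1)
Total edit operations: 4
Edit distance = 4


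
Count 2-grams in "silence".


Word: "silence" (length 7)
Number of 2-grams = length - 2 + 1 = 7 - 2 + 1
= 6


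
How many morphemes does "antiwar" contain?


Word: "antiwar"
Morphemes: anti- + war
Each morpheme carries meaning
= 2 morphemes


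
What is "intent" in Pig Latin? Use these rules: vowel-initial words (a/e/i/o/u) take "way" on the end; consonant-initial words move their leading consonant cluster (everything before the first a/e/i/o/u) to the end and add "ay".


Word: "intent"
Starts with vowel → add 'way'
Pig Latin = "intentway"


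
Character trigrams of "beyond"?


Word: "beyond" (length 6)
Number of trigrams = 6 - 3 + 1 = 4
  Position 0: "bey"
  Position 1: "eyo"
  Position 2: "yon"
  Position 3: "ond"
Trigrams = "bey", "eyo", "yon", "ond"


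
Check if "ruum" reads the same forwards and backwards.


Word: "ruum"
Reversed: "muur"
Forward == Backward? ruum != muur
Palindrome = No


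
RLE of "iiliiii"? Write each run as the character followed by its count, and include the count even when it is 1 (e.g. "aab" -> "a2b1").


String: "iiliiii"
Scanning for consecutive runs:
  'i' x 2
  'l' x 1
  'i' x 4
RLE = "i2l1i4"


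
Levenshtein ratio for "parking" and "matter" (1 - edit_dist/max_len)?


Word 1: "parking" (length 7)
Word 2: "matter" (length 6)
One optimal edit sequence:
  1. substitute 'p' -> 'm'  (+1)
  2. keep 'a'
  3. delete 'r'  (+1)
  4. substitute 'k' -> 't'  (+1)
  5. substitute 'i' -> 't'  (+1)
  6. substitute 'n' -> 'e'  (+1)
  7. substitute 'g' -> 'r'  (+1)
Edit distance = 6
Max length = max(7, 6) = 7
Similarity = 1 - 6/7
= 0.1429


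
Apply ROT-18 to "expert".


Word: "expert"
Shift: 18
Each letter → (letter + shift) mod 26:
  'e' (4) + 18 = 22 → 'w'
  'x' (23) + 18 = 15 → 'p'
  'p' (15) + 18 = 7 → 'h'
  'e' (4) + 18 = 22 → 'w'
  'r' (17) + 18 = 9 → 'j'
  't' (19) + 18 = 11 → 'l'
Result = "wphwjl"


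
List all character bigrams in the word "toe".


Word: "toe" (length 3)
Number of bigrams = 3 - 2 + 1 = 2
  Position 0: "to"
  Position 1: "oe"
Bigrams = "to", "oe"


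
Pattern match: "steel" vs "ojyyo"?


Pattern of "steel": [0, 1, 2, 2, 3]
Pattern of "ojyyo": [0, 1, 2, 2, 0]
Patterns do not match
Same pattern = No


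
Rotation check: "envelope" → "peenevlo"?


Word: "envelope", Candidate: "peenevlo"
Method: check if candidate is substring of word+word
"envelopeenvelope" contains "peenevlo"? No
Is rotation = No


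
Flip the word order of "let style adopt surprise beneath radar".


Original: "let style adopt surprise beneath radar"
Words (1..n): let | style | adopt | surprise | beneath | radar
Reversed (n..1): radar | beneath | surprise | adopt | style | let
Result = "radar beneath surprise adopt style let"


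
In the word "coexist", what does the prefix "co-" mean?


Prefix: co-
As in: coexist -> co- + exist
Meaning = together


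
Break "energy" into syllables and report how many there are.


Word: "energy"
Syllable breakdown: en | er | gy
Counting: 3 parts
= 3 syllables


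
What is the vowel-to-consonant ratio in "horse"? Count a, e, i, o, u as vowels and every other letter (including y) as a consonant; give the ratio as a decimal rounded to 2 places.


Word: "horse"
Vowels (a,e,i,o,u): 2
Consonants: 3
Ratio = 2/3
= 0.67


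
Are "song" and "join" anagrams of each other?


Word 1: "song" → sorted: gnos
Word 2: "join" → sorted: ijno
Same letters? gnos != ijno
Anagram = No


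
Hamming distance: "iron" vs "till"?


Comparing character by character (same length = 4):
  Pos 0: 'i' vs 't' !=
  Pos 1: 'r' vs 'i' !=
  Pos 2: 'o' vs 'l' !=
  Pos 3: 'n' vs 'l' !=
Hamming distance = 4


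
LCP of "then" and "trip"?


Word 1: "then"
Word 2: "trip"
Comparing from start:
  Pos 0: 't' == 't'
  Pos 1: 'h' != 'r' (stop)
LCP = "t" (length 1)


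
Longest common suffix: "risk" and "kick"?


Word 1: "risk"
Word 2: "kick"
Comparing from end:
  Pos -1: 'k' == 'k'
  Pos -2: 's' != 'c' (stop)
LCS = "k" (length 1)


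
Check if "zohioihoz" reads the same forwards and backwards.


Word: "zohioihoz"
Reversed: "zohioihoz"
Forward == Backward? zohioihoz == zohioihoz
Palindrome = Yes


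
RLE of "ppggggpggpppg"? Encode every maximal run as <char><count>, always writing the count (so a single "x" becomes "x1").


String: "ppggggpggpppg"
Scanning for consecutive runs:
  'p' x 2
  'g' x 4
  'p' x 1
  'g' x 2
  'p' x 3
  'g' x 1
RLE = "p2g4p1g2p3g1"


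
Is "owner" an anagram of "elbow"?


Word 1: "elbow" → sorted: below
Word 2: "owner" → sorted: enorw
Same letters? below != enorw
Anagram = No


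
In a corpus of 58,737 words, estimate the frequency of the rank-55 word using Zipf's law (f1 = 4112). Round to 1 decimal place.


Zipf's law: f(r) = f(1) / r
f(1) = 4112
f(55) = 4112 / 55
= 74.8 occurrences


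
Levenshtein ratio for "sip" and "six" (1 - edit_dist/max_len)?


Word 1: "sip" (length 3)
Word 2: "six" (length 3)
One optimal edit sequence:
  1. keep 's'
  2. keep 'i'
  3. substitute 'p' -> 'x'  (+1)
Edit distance = 1
Max length = max(3, 3) = 3
Similarity = 1 - 1/3
= 0.6667


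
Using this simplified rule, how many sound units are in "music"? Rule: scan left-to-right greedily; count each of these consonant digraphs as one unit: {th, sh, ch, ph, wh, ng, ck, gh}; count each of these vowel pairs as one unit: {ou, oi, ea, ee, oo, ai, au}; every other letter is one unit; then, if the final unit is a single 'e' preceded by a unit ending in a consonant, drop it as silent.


Word: "music" (5 letters)
Left-to-right scan:
  (1) 'm' (letter)
  (2) 'u' (letter)
  (3) 's' (letter)
  (4) 'i' (letter)
  (5) 'c' (letter)
Units from scan: 5
Sound units = 5 units


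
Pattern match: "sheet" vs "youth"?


Pattern of "sheet": [0, 1, 2, 2, 3]
Pattern of "youth": [0, 1, 2, 3, 4]
Patterns do not match
Same pattern = No


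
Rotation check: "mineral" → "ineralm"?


Word: "mineral", Candidate: "ineralm"
Method: check if candidate is substring of word+word
"mineralmineral" contains "ineralm"? Yes
Is rotation = Yes


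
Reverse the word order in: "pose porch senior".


Original: "pose porch senior"
Words (1..n): pose | porch | senior
Reversed (n..1): senior | porch | pose
Result = "senior porch pose"


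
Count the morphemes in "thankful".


Word: "thankful"
Morphemes: thank + -ful
Each morpheme carries meaning
= 2 morphemes


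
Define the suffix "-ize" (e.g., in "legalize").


Suffix: -ize
Example: legalize (legal + -ize)
Meaning = to make


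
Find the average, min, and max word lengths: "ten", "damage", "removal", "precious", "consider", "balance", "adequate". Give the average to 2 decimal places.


Lengths: "ten"=3, "damage"=6, "removal"=7, "precious"=8, "consider"=8, "balance"=7, "adequate"=8
Sum = 47, Count = 7
Average = 47/7 = 6.71
= avg=6.71, min=3, max=8


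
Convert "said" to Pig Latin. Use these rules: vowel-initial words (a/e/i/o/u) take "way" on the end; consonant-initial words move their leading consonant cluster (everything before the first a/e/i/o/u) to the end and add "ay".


Word: "said"
Starts with consonant(s) → move to end, add 'ay'
Consonant cluster: "s"
Pig Latin = "aidsay"


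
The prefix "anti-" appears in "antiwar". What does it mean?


Prefix: anti-
Example: antiwar (anti- + war)
Meaning = against


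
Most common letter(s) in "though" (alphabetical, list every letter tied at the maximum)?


Word: "though"
Letter counts:
  'g': 1
  'h': 2
  'o': 1
  't': 1
  'u': 1
Maximum count = 2
Most frequent = 'h' (2 times each)


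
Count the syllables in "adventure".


Word: "adventure"
Syllable breakdown: ad | ven | ture
Counting: 3 parts
= 3 syllables


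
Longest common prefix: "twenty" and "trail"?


Word 1: "twenty"
Word 2: "trail"
Comparing from start:
  Pos 0: 't' == 't'
  Pos 1: 'w' != 'r' (stop)
LCP = "t" (length 1)


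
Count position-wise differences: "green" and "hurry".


Comparing character by character (same length = 5):
  Pos 0: 'g' vs 'h' !=
  Pos 1: 'r' vs 'u' !=
  Pos 2: 'e' vs 'r' !=
  Pos 3: 'e' vs 'r' !=
  Pos 4: 'n' vs 'y' !=
Hamming distance = 5


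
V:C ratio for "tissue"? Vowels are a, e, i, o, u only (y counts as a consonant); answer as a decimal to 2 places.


Word: "tissue"
Vowels (a,e,i,o,u): 3
Consonants: 3
Ratio = 3/3
= 1.00


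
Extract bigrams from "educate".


Word: "educate" (length 7)
Number of bigrams = 7 - 2 + 1 = 6
  Position 0: "ed"
  Position 1: "du"
  Position 2: "uc"
  Position 3: "ca"
  Position 4: "at"
  Position 5: "te"
Bigrams = "ed", "du", "uc", "ca", "at", "te"


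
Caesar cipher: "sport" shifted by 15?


Word: "sport"
Shift: 15
Each letter → (letter + shift) mod 26:
  's' (18) + 15 = 7 → 'h'
  'p' (15) + 15 = 4 → 'e'
  'o' (14) + 15 = 3 → 'd'
  'r' (17) + 15 = 6 → 'g'
  't' (19) + 15 = 8 → 'i'
Result = "hedgi"


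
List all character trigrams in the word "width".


Word: "width" (length 5)
Number of trigrams = 5 - 3 + 1 = 3
  Position 0: "wid"
  Position 1: "idt"
  Position 2: "dth"
Trigrams = "wid", "idt", "dth"


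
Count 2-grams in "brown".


Word: "brown" (length 5)
Number of 2-grams = length - 2 + 1 = 5 - 2 + 1
= 4


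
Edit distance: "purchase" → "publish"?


Word 1: "purchase" (length 8)
Word 2: "publish" (length 7)
One optimal edit sequence (insert/delete/substitute each cost 1):
  1. keep 'p'
  2. keep 'u'
  3. delete 'r'  (+1)
  4. substitute 'c' -> 'b'  (+1)
  5. substitute 'h' -> 'l'  (+1)
  6. substitute 'a' -> 'i'  (+1)
  7. keep 's'
  8. substitute 'e' -> 'h'  (+1)
Total edit operations: 5
Edit distance = 5


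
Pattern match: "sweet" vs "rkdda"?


Pattern of "sweet": [0, 1, 2, 2, 3]
Pattern of "rkdda": [0, 1, 2, 2, 3]
Patterns match
Same pattern = Yes


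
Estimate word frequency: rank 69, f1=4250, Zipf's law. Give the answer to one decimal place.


Zipf's law: f(r) = f(1) / r
f(1) = 4250
f(69) = 4250 / 69
= 61.6 occurrences


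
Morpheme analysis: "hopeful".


Word: "hopeful"
Morphemes: hope / -ful
Each morpheme carries meaning
= 2 morphemes


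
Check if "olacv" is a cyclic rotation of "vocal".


Word: "vocal", Candidate: "olacv"
Method: check if candidate is substring of word+word
"vocalvocal" contains "olacv"? No
Is rotation = No


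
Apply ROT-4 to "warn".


Word: "warn"
Shift: 4
Each letter → (letter + shift) mod 26:
  'w' (22) + 4 = 0 → 'a'
  'a' (0) + 4 = 4 → 'e'
  'r' (17) + 4 = 21 → 'v'
  'n' (13) + 4 = 17 → 'r'
Result = "aevr"


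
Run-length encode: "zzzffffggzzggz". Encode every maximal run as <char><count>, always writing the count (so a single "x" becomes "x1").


String: "zzzffffggzzggz"
Scanning for consecutive runs:
  'z' x 3
  'f' x 4
  'g' x 2
  'z' x 2
  'g' x 2
  'z' x 1
RLE = "z3f4g2z2g2z1"


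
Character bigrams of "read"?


Word: "read" (length 4)
Number of bigrams = 4 - 2 + 1 = 3
  Position 0: "re"
  Position 1: "ea"
  Position 2: "ad"
Bigrams = "re", "ea", "ad"


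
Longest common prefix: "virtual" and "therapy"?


Word 1: "virtual"
Word 2: "therapy"
Comparing from start:
  Pos 0: 'v' != 't' (stop)
LCP = "" (length 0)


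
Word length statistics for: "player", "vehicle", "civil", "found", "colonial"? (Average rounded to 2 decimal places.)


Lengths: "player"=6, "vehicle"=7, "civil"=5, "found"=5, "colonial"=8
Sum = 31, Count = 5
Average = 31/5 = 6.20
= avg=6.20, min=5, max=8


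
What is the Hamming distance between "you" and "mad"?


Comparing character by character (same length = 3):
  Pos 0: 'y' vs 'm' !=
  Pos 1: 'o' vs 'a' !=
  Pos 2: 'u' vs 'd' !=
Hamming distance = 3


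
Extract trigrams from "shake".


Word: "shake" (length 5)
Number of trigrams = 5 - 3 + 1 = 3
  Position 0: "sha"
  Position 1: "hak"
  Position 2: "ake"
Trigrams = "sha", "hak", "ake"


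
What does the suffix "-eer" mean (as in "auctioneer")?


Suffix: -eer
Example: auctioneer = auction + -eer
Meaning = one who is concerned with


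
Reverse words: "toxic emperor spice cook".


Original: "toxic emperor spice cook"
Words (1..n): toxic | emperor | spice | cook
Reversed (n..1): cook | spice | emperor | toxic
Result = "cook spice emperor toxic"


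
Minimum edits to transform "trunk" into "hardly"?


Word 1: "trunk" (length 5)
Word 2: "hardly" (length 6)
One optimal edit sequence (insert/delete/substitute each cost 1):
  1. insert 'h'  (+1)
  2. substitute 't' -> 'a'  (+1)
  3. keep 'r'
  4. substitute 'u' -> 'd'  (+1)
  5. substitute 'n' -> 'l'  (+1)
  6. substitute 'k' -> 'y'  (+1)
Total edit operations: 5
Edit distance = 5


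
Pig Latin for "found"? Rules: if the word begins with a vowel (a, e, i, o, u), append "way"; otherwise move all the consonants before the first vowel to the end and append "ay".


Word: "found"
Starts with consonant(s) → move to end, add 'ay'
Consonant cluster: "f"
Pig Latin = "oundfay"


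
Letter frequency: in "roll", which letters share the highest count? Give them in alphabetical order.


Word: "roll"
Letter counts:
  'l': 2
  'o': 1
  'r': 1
Maximum count = 2
Most frequent = 'l' (2 times each)


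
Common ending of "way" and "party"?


Word 1: "way"
Word 2: "party"
Comparing from end:
  Pos -1: 'y' == 'y'
  Pos -2: 'a' != 't' (stop)
LCS = "y" (length 1)


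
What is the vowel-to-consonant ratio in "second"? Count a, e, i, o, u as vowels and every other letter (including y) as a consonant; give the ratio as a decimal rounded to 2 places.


Word: "second"
Vowels (a,e,i,o,u): 2
Consonants: 4
Ratio = 2/4
= 0.50


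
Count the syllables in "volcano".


Word: "volcano"
Syllable breakdown: vol / ca / no
Counting: 3 parts
= 3 syllables


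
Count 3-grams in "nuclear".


Word: "nuclear" (length 7)
Number of 3-grams = length - 3 + 1 = 7 - 3 + 1
= 5


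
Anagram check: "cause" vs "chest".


Word 1: "cause" → sorted: acesu
Word 2: "chest" → sorted: cehst
Same letters? acesu != cehst
Anagram = No


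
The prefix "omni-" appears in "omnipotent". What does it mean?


Prefix: omni-
Example: omnipotent = omni- + potent
Meaning = all


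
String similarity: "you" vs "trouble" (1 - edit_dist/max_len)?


Word 1: "you" (length 3)
Word 2: "trouble" (length 7)
One optimal edit sequence:
  1. insert 't'  (+1)
  2. substitute 'y' -> 'r'  (+1)
  3. keep 'o'
  4. keep 'u'
  5. insert 'b'  (+1)
  6. insert 'l'  (+1)
  7. insert 'e'  (+1)
Edit distance = 5
Max length = max(3, 7) = 7
Similarity = 1 - 5/7
= 0.2857


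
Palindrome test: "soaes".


Word: "soaes"
Reversed: "seaos"
Forward == Backward? soaes != seaos
Palindrome = No


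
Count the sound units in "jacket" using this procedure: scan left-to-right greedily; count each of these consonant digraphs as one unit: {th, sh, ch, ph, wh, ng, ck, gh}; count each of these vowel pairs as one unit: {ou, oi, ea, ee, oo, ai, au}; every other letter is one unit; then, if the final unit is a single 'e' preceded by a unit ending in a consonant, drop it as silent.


Word: "jacket" (6 letters)
Left-to-right scan:
  (1) 'j' (letter)
  (2) 'a' (letter)
  (3) 'ck' (digraph)
  (4) 'e' (letter)
  (5) 't' (letter)
Units from scan: 5
Sound units = 5 units


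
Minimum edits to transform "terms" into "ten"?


Word 1: "terms" (length 5)
Word 2: "ten" (length 3)
One optimal edit sequence (insert/delete/substitute each cost 1):
  1. keep 't'
  2. keep 'e'
  3. delete 'r'  (+1)
  4. delete 'm'  (+1)
  5. substitute 's' -> 'n'  (+1)
Total edit operations: 3
Edit distance = 3


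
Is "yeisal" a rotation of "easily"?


Word: "easily", Candidate: "yeisal"
Method: check if candidate is substring of word+word
"easilyeasily" contains "yeisal"? No
Is rotation = No


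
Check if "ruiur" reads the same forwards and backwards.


Word: "ruiur"
Reversed: "ruiur"
Forward == Backward? ruiur == ruiur
Palindrome = Yes


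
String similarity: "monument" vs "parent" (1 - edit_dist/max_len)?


Word 1: "monument" (length 8)
Word 2: "parent" (length 6)
One optimal edit sequence:
  1. delete 'm'  (+1)
  2. delete 'o'  (+1)
  3. substitute 'n' -> 'p'  (+1)
  4. substitute 'u' -> 'a'  (+1)
  5. substitute 'm' -> 'r'  (+1)
  6. keep 'e'
  7. keep 'n'
  8. keep 't'
Edit distance = 5
Max length = max(8, 6) = 8
Similarity = 1 - 5/8
= 0.3750


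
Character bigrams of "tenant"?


Word: "tenant" (length 6)
Number of bigrams = 6 - 2 + 1 = 5
  Position 0: "te"
  Position 1: "en"
  Position 2: "na"
  Position 3: "an"
  Position 4: "nt"
Bigrams = "te", "en", "na", "an", "nt"


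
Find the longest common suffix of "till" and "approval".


Word 1: "till"
Word 2: "approval"
Comparing from end:
  Pos -1: 'l' == 'l'
  Pos -2: 'l' != 'a' (stop)
LCS = "l" (length 1)


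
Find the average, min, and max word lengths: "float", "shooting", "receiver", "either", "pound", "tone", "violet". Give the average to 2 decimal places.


Lengths: "float"=5, "shooting"=8, "receiver"=8, "either"=6, "pound"=5, "tone"=4, "violet"=6
Sum = 42, Count = 7
Average = 42/7 = 6.00
= avg=6.00, min=4, max=8


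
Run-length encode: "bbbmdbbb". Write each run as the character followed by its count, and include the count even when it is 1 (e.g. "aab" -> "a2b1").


String: "bbbmdbbb"
Scanning for consecutive runs:
  'b' x 3
  'm' x 1
  'd' x 1
  'b' x 3
RLE = "b3m1d1b3"


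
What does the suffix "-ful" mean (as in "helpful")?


Suffix: -ful
Example: helpful (help + -ful)
Meaning = full of


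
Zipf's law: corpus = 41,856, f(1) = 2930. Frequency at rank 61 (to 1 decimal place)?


Zipf's law: f(r) = f(1) / r
f(1) = 2930
f(61) = 2930 / 61
= 48.0 occurrences


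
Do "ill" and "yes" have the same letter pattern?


Pattern of "ill": [0, 1, 1]
Pattern of "yes": [0, 1, 2]
Patterns do not match
Same pattern = No


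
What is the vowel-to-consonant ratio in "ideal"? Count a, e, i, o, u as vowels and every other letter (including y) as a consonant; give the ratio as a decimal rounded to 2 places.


Word: "ideal"
Vowels (a,e,i,o,u): 3
Consonants: 2
Ratio = 3/2
= 1.50


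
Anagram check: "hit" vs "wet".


Word 1: "hit" → sorted: hit
Word 2: "wet" → sorted: etw
Same letters? hit != etw
Anagram = No


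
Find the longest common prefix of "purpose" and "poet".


Word 1: "purpose"
Word 2: "poet"
Comparing from start:
  Pos 0: 'p' == 'p'
  Pos 1: 'u' != 'o' (stop)
LCP = "p" (length 1)


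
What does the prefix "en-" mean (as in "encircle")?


Prefix: en-
Example: encircle (en- + circle)
Meaning = cause to / put into


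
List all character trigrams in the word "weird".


Word: "weird" (length 5)
Number of trigrams = 5 - 3 + 1 = 3
  Position 0: "wei"
  Position 1: "eir"
  Position 2: "ird"
Trigrams = "wei", "eir", "ird"


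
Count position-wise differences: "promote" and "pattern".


Comparing character by character (same length = 7):
  Pos 0: 'p' vs 'p' =
  Pos 1: 'r' vs 'a' !=
  Pos 2: 'o' vs 't' !=
  Pos 3: 'm' vs 't' !=
  Pos 4: 'o' vs 'e' !=
  Pos 5: 't' vs 'r' !=
  Pos 6: 'e' vs 'n' !=
Hamming distance = 6


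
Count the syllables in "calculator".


Word: "calculator"
Syllable breakdown: cal · cu · la · tor
Counting: 4 parts
= 4 syllables


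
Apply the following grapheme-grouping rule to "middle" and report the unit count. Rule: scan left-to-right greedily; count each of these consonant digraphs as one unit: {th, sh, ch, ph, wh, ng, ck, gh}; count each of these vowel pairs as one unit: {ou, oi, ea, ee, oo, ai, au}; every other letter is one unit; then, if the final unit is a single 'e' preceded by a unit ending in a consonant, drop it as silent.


Word: "middle" (6 letters)
Left-to-right scan:
  1. 'm' (letter)
  2. 'i' (letter)
  3. 'd' (letter)
  4. 'd' (letter)
  5. 'l' (letter)
  6. 'e' (letter)
Units from scan: 6
Final unit is 'e' after a consonant -> drop as silent (-1)
Sound units = 5 units


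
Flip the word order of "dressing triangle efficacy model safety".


Original: "dressing triangle efficacy model safety"
Words (1..n): dressing | triangle | efficacy | model | safety
Reversed (n..1): safety | model | efficacy | triangle | dressing
Result = "safety model efficacy triangle dressing"


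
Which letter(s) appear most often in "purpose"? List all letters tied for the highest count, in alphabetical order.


Word: "purpose"
Letter counts:
  'e': 1
  'o': 1
  'p': 2
  'r': 1
  's': 1
  'u': 1
Maximum count = 2
Most frequent = 'p' (2 times each)


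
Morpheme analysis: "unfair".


Word: "unfair"
Morphemes: un- | fair
Each morpheme carries meaning
= 2 morphemes


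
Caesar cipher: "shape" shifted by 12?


Word: "shape"
Shift: 12
Each letter → (letter + shift) mod 26:
  's' (18) + 12 = 4 → 'e'
  'h' (7) + 12 = 19 → 't'
  'a' (0) + 12 = 12 → 'm'
  'p' (15) + 12 = 1 → 'b'
  'e' (4) + 12 = 16 → 'q'
Result = "etmbq"


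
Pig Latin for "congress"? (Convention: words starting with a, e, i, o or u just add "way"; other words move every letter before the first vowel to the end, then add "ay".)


Word: "congress"
Starts with consonant(s) → move to end, add 'ay'
Consonant cluster: "c"
Pig Latin = "ongresscay"


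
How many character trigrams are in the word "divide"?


Word: "divide" (length 6)
Number of 3-grams = length - 3 + 1 = 6 - 3 + 1
= 4


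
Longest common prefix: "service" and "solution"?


Word 1: "service"
Word 2: "solution"
Comparing from start:
  Pos 0: 's' == 's'
  Pos 1: 'e' != 'o' (stop)
LCP = "s" (length 1)


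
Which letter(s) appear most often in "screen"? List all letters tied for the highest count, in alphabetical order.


Word: "screen"
Letter counts:
  'c': 1
  'e': 2
  'n': 1
  'r': 1
  's': 1
Maximum count = 2
Most frequent = 'e' (2 times each)


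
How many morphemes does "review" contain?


Word: "review"
Morphemes: re- + view
Each morpheme carries meaning
= 2 morphemes


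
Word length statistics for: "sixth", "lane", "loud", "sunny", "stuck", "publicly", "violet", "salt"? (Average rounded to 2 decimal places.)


Lengths: "sixth"=5, "lane"=4, "loud"=4, "sunny"=5, "stuck"=5, "publicly"=8, "violet"=6, "salt"=4
Sum = 41, Count = 8
Average = 41/8 = 5.13
= avg=5.13, min=4, max=8


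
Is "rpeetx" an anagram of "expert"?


Word 1: "expert" → sorted: eeprtx
Word 2: "rpeetx" → sorted: eeprtx
Same letters? eeprtx == eeprtx
Anagram = Yes


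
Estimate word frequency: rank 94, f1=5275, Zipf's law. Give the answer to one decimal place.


Zipf's law: f(r) = f(1) / r
f(1) = 5275
f(94) = 5275 / 94
= 56.1 occurrences


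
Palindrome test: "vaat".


Word: "vaat"
Reversed: "taav"
Forward == Backward? vaat != taav
Palindrome = No


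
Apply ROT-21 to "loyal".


Word: "loyal"
Shift: 21
Each letter → (letter + shift) mod 26:
  'l' (11) + 21 = 6 → 'g'
  'o' (14) + 21 = 9 → 'j'
  'y' (24) + 21 = 19 → 't'
  'a' (0) + 21 = 21 → 'v'
  'l' (11) + 21 = 6 → 'g'
Result = "gjtvg"


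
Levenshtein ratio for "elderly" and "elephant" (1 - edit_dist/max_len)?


Word 1: "elderly" (length 7)
Word 2: "elephant" (length 8)
One optimal edit sequence:
  1. keep 'e'
  2. keep 'l'
  3. insert 'e'  (+1)
  4. substitute 'd' -> 'p'  (+1)
  5. substitute 'e' -> 'h'  (+1)
  6. substitute 'r' -> 'a'  (+1)
  7. substitute 'l' -> 'n'  (+1)
  8. substitute 'y' -> 't'  (+1)
Edit distance = 6
Max length = max(7, 8) = 8
Similarity = 1 - 6/8
= 0.2500


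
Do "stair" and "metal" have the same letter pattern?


Pattern of "stair": [0, 1, 2, 3, 4]
Pattern of "metal": [0, 1, 2, 3, 4]
Patterns match
Same pattern = Yes


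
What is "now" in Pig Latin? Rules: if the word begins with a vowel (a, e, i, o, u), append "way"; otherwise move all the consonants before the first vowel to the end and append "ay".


Word: "now"
Starts with consonant(s) → move to end, add 'ay'
Consonant cluster: "n"
Pig Latin = "ownay"


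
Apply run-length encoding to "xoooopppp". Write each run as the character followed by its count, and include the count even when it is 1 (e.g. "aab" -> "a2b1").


String: "xoooopppp"
Scanning for consecutive runs:
  'x' x 1
  'o' x 4
  'p' x 4
RLE = "x1o4p4"


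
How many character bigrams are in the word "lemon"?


Word: "lemon" (length 5)
Number of 2-grams = length - 2 + 1 = 5 - 2 + 1
= 4


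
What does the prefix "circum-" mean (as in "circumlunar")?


Prefix: circum-
Example: circumlunar (circum- + lunar)
Meaning = around


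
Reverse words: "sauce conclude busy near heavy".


Original: "sauce conclude busy near heavy"
Words (1..n): sauce | conclude | busy | near | heavy
Reversed (n..1): heavy | near | busy | conclude | sauce
Result = "heavy near busy conclude sauce"


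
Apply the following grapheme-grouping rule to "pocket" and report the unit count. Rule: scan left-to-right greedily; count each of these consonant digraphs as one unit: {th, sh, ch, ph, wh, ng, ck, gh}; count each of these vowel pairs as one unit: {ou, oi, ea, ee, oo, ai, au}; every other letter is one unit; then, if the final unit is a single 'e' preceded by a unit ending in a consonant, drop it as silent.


Word: "pocket" (6 letters)
Left-to-right scan:
  [1] 'p' (letter)
  [2] 'o' (letter)
  [3] 'ck' (digraph)
  [4] 'e' (letter)
  [5] 't' (letter)
Units from scan: 5
Sound units = 5 units


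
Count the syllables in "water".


Word: "water"
Syllable breakdown: wa / ter
Counting: 2 parts
= 2 syllables


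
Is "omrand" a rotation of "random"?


Word: "random", Candidate: "omrand"
Method: check if candidate is substring of word+word
"randomrandom" contains "omrand"? Yes
Is rotation = Yes


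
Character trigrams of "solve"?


Word: "solve" (length 5)
Number of trigrams = 5 - 3 + 1 = 3
  Position 0: "sol"
  Position 1: "olv"
  Position 2: "lve"
Trigrams = "sol", "olv", "lve"


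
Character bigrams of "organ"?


Word: "organ" (length 5)
Number of bigrams = 5 - 2 + 1 = 4
  Position 0: "or"
  Position 1: "rg"
  Position 2: "ga"
  Position 3: "an"
Bigrams = "or", "rg", "ga", "an"


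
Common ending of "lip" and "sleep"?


Word 1: "lip"
Word 2: "sleep"
Comparing from end:
  Pos -1: 'p' == 'p'
  Pos -2: 'i' != 'e' (stop)
LCS = "p" (length 1)


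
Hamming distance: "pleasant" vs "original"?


Comparing character by character (same length = 8):
  Pos 0: 'p' vs 'o' !=
  Pos 1: 'l' vs 'r' !=
  Pos 2: 'e' vs 'i' !=
  Pos 3: 'a' vs 'g' !=
  Pos 4: 's' vs 'i' !=
  Pos 5: 'a' vs 'n' !=
  Pos 6: 'n' vs 'a' !=
  Pos 7: 't' vs 'l' !=
Hamming distance = 8


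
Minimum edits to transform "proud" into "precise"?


Word 1: "proud" (length 5)
Word 2: "precise" (length 7)
One optimal edit sequence (insert/delete/substitute each cost 1):
  1. keep 'p'
  2. keep 'r'
  3. insert 'e'  (+1)
  4. insert 'c'  (+1)
  5. substitute 'o' -> 'i'  (+1)
  6. substitute 'u' -> 's'  (+1)
  7. substitute 'd' -> 'e'  (+1)
Total edit operations: 5
Edit distance = 5


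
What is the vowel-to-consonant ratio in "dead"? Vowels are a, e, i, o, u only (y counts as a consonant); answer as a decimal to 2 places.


Word: "dead"
Vowels (a,e,i,o,u): 2
Consonants: 2
Ratio = 2/2
= 1.00


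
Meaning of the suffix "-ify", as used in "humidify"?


Suffix: -ify
As in: humidify -> humid + -ify
Meaning = to make


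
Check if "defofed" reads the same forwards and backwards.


Word: "defofed"
Reversed: "defofed"
Forward == Backward? defofed == defofed
Palindrome = Yes


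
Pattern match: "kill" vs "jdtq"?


Pattern of "kill": [0, 1, 2, 2]
Pattern of "jdtq": [0, 1, 2, 3]
Patterns do not match
Same pattern = No


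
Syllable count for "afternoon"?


Word: "afternoon"
Syllable breakdown: af | ter | noon
Counting: 3 parts
= 3 syllables


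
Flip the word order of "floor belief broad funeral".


Original: "floor belief broad funeral"
Words (1..n): floor | belief | broad | funeral
Reversed (n..1): funeral | broad | belief | floor
Result = "funeral broad belief floor"


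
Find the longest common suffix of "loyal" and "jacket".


Word 1: "loyal"
Word 2: "jacket"
Comparing from end:
  Pos -1: 'l' != 't' (stop)
LCS = "" (length 0)


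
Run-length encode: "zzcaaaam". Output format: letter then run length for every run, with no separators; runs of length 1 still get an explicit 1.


String: "zzcaaaam"
Scanning for consecutive runs:
  'z' x 2
  'c' x 1
  'a' x 4
  'm' x 1
RLE = "z2c1a4m1"


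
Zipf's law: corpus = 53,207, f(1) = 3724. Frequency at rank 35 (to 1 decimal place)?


Zipf's law: f(r) = f(1) / r
f(1) = 3724
f(35) = 3724 / 35
= 106.4 occurrences


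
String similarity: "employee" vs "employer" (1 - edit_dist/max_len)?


Word 1: "employee" (length 8)
Word 2: "employer" (length 8)
One optimal edit sequence:
  1. keep 'e'
  2. keep 'm'
  3. keep 'p'
  4. keep 'l'
  5. keep 'o'
  6. keep 'y'
  7. keep 'e'
  8. substitute 'e' -> 'r'  (+1)
Edit distance = 1
Max length = max(8, 8) = 8
Similarity = 1 - 1/8
= 0.8750


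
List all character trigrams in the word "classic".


Word: "classic" (length 7)
Number of trigrams = 7 - 3 + 1 = 5
  Position 0: "cla"
  Position 1: "las"
  Position 2: "ass"
  Position 3: "ssi"
  Position 4: "sic"
Trigrams = "cla", "las", "ass", "ssi", "sic"


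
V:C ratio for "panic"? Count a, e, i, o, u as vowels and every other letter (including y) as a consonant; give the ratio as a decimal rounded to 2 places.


Word: "panic"
Vowels (a,e,i,o,u): 2
Consonants: 3
Ratio = 2/3
= 0.67


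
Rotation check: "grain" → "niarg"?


Word: "grain", Candidate: "niarg"
Method: check if candidate is substring of word+word
"graingrain" contains "niarg"? No
Is rotation = No


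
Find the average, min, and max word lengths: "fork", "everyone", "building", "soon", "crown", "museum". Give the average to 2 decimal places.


Lengths: "fork"=4, "everyone"=8, "building"=8, "soon"=4, "crown"=5, "museum"=6
Sum = 35, Count = 6
Average = 35/6 = 5.83
= avg=5.83, min=4, max=8


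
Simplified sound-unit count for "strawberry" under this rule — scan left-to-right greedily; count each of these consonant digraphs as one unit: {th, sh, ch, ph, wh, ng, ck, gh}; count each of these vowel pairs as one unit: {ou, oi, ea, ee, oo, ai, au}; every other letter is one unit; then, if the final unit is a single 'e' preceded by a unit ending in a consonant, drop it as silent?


Word: "strawberry" (10 letters)
Left-to-right scan:
  (1) 's' (letter)
  (2) 't' (letter)
  (3) 'r' (letter)
  (4) 'a' (letter)
  (5) 'w' (letter)
  (6) 'b' (letter)
  (7) 'e' (letter)
  (8) 'r' (letter)
  (9) 'r' (letter)
  (10) 'y' (letter)
Units from scan: 10
Sound units = 10 units


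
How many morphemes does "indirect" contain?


Word: "indirect"
Morphemes: in- | direct
Each morpheme carries meaning
= 2 morphemes


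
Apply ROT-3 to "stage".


Word: "stage"
Shift: 3
Each letter → (letter + shift) mod 26:
  's' (18) + 3 = 21 → 'v'
  't' (19) + 3 = 22 → 'w'
  'a' (0) + 3 = 3 → 'd'
  'g' (6) + 3 = 9 → 'j'
  'e' (4) + 3 = 7 → 'h'
Result = "vwdjh"


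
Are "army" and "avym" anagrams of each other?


Word 1: "army" → sorted: amry
Word 2: "avym" → sorted: amvy
Same letters? amry != amvy
Anagram = No


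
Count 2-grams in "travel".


Word: "travel" (length 6)
Number of 2-grams = length - 2 + 1 = 6 - 2 + 1
= 5


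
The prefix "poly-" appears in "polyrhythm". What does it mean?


Prefix: poly-
Example: polyrhythm (poly- + rhythm)
Meaning = many


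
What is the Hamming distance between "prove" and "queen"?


Comparing character by character (same length = 5):
  Pos 0: 'p' vs 'q' !=
  Pos 1: 'r' vs 'u' !=
  Pos 2: 'o' vs 'e' !=
  Pos 3: 'v' vs 'e' !=
  Pos 4: 'e' vs 'n' !=
Hamming distance = 5


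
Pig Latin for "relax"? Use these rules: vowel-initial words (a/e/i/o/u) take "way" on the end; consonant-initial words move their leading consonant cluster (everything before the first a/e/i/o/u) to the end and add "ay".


Word: "relax"
Starts with consonant(s) → move to end, add 'ay'
Consonant cluster: "r"
Pig Latin = "elaxray"


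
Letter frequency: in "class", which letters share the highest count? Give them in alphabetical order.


Word: "class"
Letter counts:
  'a': 1
  'c': 1
  'l': 1
  's': 2
Maximum count = 2
Most frequent = 's' (2 times each)


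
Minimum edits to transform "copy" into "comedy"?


Word 1: "copy" (length 4)
Word 2: "comedy" (length 6)
One optimal edit sequence (insert/delete/substitute each cost 1):
  1. keep 'c'
  2. keep 'o'
  3. insert 'm'  (+1)
  4. insert 'e'  (+1)
  5. substitute 'p' -> 'd'  (+1)
  6. keep 'y'
Total edit operations: 3
Edit distance = 3


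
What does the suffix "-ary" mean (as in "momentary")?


Suffix: -ary
Example: momentary = moment + -ary
Meaning = relating to


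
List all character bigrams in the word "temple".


Word: "temple" (length 6)
Number of bigrams = 6 - 2 + 1 = 5
  Position 0: "te"
  Position 1: "em"
  Position 2: "mp"
  Position 3: "pl"
  Position 4: "le"
Bigrams = "te", "em", "mp", "pl", "le"


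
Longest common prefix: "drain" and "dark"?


Word 1: "drain"
Word 2: "dark"
Comparing from start:
  Pos 0: 'd' == 'd'
  Pos 1: 'r' != 'a' (stop)
LCP = "d" (length 1)


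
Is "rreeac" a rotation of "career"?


Word: "career", Candidate: "rreeac"
Method: check if candidate is substring of word+word
"careercareer" contains "rreeac"? No
Is rotation = No


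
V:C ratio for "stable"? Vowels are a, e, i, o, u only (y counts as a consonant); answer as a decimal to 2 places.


Word: "stable"
Vowels (a,e,i,o,u): 2
Consonants: 4
Ratio = 2/4
= 0.50


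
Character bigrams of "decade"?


Word: "decade" (length 6)
Number of bigrams = 6 - 2 + 1 = 5
  Position 0: "de"
  Position 1: "ec"
  Position 2: "ca"
  Position 3: "ad"
  Position 4: "de"
Bigrams = "de", "ec", "ca", "ad", "de"


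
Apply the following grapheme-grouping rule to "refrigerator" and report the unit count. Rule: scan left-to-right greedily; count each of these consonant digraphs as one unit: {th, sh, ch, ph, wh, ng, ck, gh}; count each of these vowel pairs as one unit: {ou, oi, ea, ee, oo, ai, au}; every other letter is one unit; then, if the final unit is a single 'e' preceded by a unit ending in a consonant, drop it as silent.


Word: "refrigerator" (12 letters)
Left-to-right scan:
  [1] 'r' (letter)
  [2] 'e' (letter)
  [3] 'f' (letter)
  [4] 'r' (letter)
  [5] 'i' (letter)
  [6] 'g' (letter)
  [7] 'e' (letter)
  [8] 'r' (letter)
  [9] 'a' (letter)
  [10] 't' (letter)
  [11] 'o' (letter)
  [12] 'r' (letter)
Units from scan: 12
Sound units = 12 units


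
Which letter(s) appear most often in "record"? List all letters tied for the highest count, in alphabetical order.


Word: "record"
Letter counts:
  'c': 1
  'd': 1
  'e': 1
  'o': 1
  'r': 2
Maximum count = 2
Most frequent = 'r' (2 times each)


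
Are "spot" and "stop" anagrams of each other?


Word 1: "spot" → sorted: opst
Word 2: "stop" → sorted: opst
Same letters? opst == opst
Anagram = Yes


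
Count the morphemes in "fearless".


Word: "fearless"
Morphemes: fear / -less
Each morpheme carries meaning
= 2 morphemes


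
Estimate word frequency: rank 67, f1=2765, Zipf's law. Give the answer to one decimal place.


Zipf's law: f(r) = f(1) / r
f(1) = 2765
f(67) = 2765 / 67
= 41.3 occurrences


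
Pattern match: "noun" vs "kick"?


Pattern of "noun": [0, 1, 2, 0]
Pattern of "kick": [0, 1, 2, 0]
Patterns match
Same pattern = Yes


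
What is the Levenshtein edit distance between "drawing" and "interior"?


Word 1: "drawing" (length 7)
Word 2: "interior" (length 8)
One optimal edit sequence (insert/delete/substitute each cost 1):
  1. insert 'i'  (+1)
  2. substitute 'd' -> 'n'  (+1)
  3. substitute 'r' -> 't'  (+1)
  4. substitute 'a' -> 'e'  (+1)
  5. substitute 'w' -> 'r'  (+1)
  6. keep 'i'
  7. substitute 'n' -> 'o'  (+1)
  8. substitute 'g' -> 'r'  (+1)
Total edit operations: 7
Edit distance = 7


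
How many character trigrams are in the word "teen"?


Word: "teen" (length 4)
Number of 3-grams = length - 3 + 1 = 4 - 3 + 1
= 2


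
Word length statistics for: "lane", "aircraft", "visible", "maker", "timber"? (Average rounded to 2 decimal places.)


Lengths: "lane"=4, "aircraft"=8, "visible"=7, "maker"=5, "timber"=6
Sum = 30, Count = 5
Average = 30/5 = 6.00
= avg=6.00, min=4, max=8


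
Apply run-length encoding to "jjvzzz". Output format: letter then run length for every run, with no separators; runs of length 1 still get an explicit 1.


String: "jjvzzz"
Scanning for consecutive runs:
  'j' x 2
  'v' x 1
  'z' x 3
RLE = "j2v1z3"


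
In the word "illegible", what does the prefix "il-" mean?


Prefix: il-
As in: illegible -> il- + legible
Meaning = not


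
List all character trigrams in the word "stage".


Word: "stage" (length 5)
Number of trigrams = 5 - 3 + 1 = 3
  Position 0: "sta"
  Position 1: "tag"
  Position 2: "age"
Trigrams = "sta", "tag", "age"


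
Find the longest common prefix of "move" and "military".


Word 1: "move"
Word 2: "military"
Comparing from start:
  Pos 0: 'm' == 'm'
  Pos 1: 'o' != 'i' (stop)
LCP = "m" (length 1)


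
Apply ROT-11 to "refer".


Word: "refer"
Shift: 11
Each letter → (letter + shift) mod 26:
  'r' (17) + 11 = 2 → 'c'
  'e' (4) + 11 = 15 → 'p'
  'f' (5) + 11 = 16 → 'q'
  'e' (4) + 11 = 15 → 'p'
  'r' (17) + 11 = 2 → 'c'
Result = "cpqpc"


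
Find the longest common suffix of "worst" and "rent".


Word 1: "worst"
Word 2: "rent"
Comparing from end:
  Pos -1: 't' == 't'
  Pos -2: 's' != 'n' (stop)
LCS = "t" (length 1)


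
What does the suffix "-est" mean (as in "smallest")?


Suffix: -est
As in: smallest -> small + -est
Meaning = most


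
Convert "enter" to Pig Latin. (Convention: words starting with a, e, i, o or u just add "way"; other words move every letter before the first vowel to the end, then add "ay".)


Word: "enter"
Starts with vowel → add 'way'
Pig Latin = "enterway"


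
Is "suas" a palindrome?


Word: "suas"
Reversed: "saus"
Forward == Backward? suas != saus
Palindrome = No


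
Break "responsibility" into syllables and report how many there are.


Word: "responsibility"
Syllable breakdown: re | spon | si | bil | i | ty
Counting: 6 parts
= 6 syllables


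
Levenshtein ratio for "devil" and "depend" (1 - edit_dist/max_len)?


Word 1: "devil" (length 5)
Word 2: "depend" (length 6)
One optimal edit sequence:
  1. keep 'd'
  2. keep 'e'
  3. insert 'p'  (+1)
  4. substitute 'v' -> 'e'  (+1)
  5. substitute 'i' -> 'n'  (+1)
  6. substitute 'l' -> 'd'  (+1)
Edit distance = 4
Max length = max(5, 6) = 6
Similarity = 1 - 4/6
= 0.3333
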